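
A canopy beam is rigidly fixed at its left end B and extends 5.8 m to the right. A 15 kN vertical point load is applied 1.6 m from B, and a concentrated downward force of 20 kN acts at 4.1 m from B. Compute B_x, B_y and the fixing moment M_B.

B_x = 0, B_y = 35.00 kN, M_B = 106.0 kN·m

ΣF_x = 0: B_x = 0.
ΣF_y = 0: B_y − 15 − 20 = 0 → B_y = 35.00 kN.
ΣM about B: M_B − 15·1.6 − 20·4.1 = 0 → M_B = 106.0 kN·m.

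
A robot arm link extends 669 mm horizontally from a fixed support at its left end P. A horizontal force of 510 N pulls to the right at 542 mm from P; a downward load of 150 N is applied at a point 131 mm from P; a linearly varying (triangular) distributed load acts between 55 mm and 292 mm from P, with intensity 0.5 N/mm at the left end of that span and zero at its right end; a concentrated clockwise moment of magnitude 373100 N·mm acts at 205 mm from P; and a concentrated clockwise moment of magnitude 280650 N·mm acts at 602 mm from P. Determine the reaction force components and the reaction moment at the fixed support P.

P_x = -510.0 N, P_y = 209.2 N, M_P = 681300 N·mm

Resultant of the triangular load: ½ × 0.5 × 237 = 59.25 N, acting at 134 mm from P (one-third of the span from the peak).
ΣF_x = 0: P_x + 510 = 0 → P_x = -510.0 N.
ΣF_y = 0: P_y − 150 − ½·0.5·237 = 0 → P_y = 209.2 N.
ΣM about P: M_P − 150·131 − (½·0.5·237)·134 − 373100 − 280650 = 0 → M_P = 681300 N·mm.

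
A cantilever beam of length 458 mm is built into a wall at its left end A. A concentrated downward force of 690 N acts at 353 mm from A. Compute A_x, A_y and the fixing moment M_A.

ΣF_x = 0: A_x = 0.
ΣF_y = 0: A_y − 690 = 0 → A_y = 690.0 N.
ΣM about A: M_A − 690·353 = 0 → M_A = 243600 N·mm.

A_x = 0, A_y = 690.0 N, M_A = 243600 N·mm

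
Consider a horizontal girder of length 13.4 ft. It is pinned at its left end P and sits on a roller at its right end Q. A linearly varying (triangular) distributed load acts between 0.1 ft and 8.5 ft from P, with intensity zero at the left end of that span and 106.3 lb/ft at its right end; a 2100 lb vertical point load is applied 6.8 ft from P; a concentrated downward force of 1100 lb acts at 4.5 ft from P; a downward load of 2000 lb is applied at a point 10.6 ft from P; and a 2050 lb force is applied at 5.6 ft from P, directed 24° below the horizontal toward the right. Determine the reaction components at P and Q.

Resultant of the triangular load: ½ × 106.3 × 8.4 = 446.46 lb, acting at 5.7 ft from P (one-third of the span from the peak).
Taking moments about P: Q_y·13.4 − (½·106.3·8.4)·5.7 − 2100·6.8 − 1100·4.5 − 2000·10.6 − 2050·sin24°·5.6 = 0 → Q_y = 47644.2/13.4 = 3555.54 ≈ 3556 lb.
ΣF_y = 0: P_y + 3555.54 − ½·106.3·8.4 − 2100 − 1100 − 2000 − 2050·sin24° = 0 → P_y = 2925 lb.
ΣF_x = 0: P_x + 2050·cos24° = 0 → P_x = -1873 lb.

P_x = -1873 lb, P_y = 2925 lb, Q_y = 3556 lb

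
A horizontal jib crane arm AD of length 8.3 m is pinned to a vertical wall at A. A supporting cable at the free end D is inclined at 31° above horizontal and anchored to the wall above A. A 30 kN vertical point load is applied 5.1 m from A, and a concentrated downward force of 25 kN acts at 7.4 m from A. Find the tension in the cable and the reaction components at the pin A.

ΣM about A: T·sin31°·8.3 − 30·5.1 − 25·7.4 = 0 → T = 338/(8.3·0.515038) = 79.0677 ≈ 79.07 kN.
ΣF_x = 0: A_x − T·cos31° = 0 → A_x = 79.0677 × 0.857167 = 67.77 kN.
ΣF_y = 0: A_y + T·sin31° − 30 − 25 = 0 → A_y = 55 − 79.0677 × 0.515038 = 14.28 kN.

T = 79.07 kN, A_x = 67.77 kN, A_y = 14.28 kN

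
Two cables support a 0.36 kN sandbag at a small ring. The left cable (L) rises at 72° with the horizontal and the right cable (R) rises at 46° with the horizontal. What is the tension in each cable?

ΣF_x = 0: −T_L·cos72° + T_R·cos46° = 0 → T_R = 0.444847·T_L.
ΣF_y = 0: T_L·sin72° + T_R·sin46° = 0.36.
Substitute: T_L·(0.951057 + 0.444847·0.71934) = 0.36 → T_L = 0.28323 ≈ 0.2832 kN.
Then T_R = 0.444847 × 0.28323 = 0.1260 kN.

T_L = 0.2832 kN, T_R = 0.1260 kN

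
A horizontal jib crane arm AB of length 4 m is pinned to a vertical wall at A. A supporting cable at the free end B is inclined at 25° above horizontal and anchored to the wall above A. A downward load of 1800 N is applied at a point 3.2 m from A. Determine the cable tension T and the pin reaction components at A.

ΣM about A: T·sin25°·4 − 1800·3.2 = 0 → T = 5760/(4·0.422618) = 3407.33 ≈ 3407 N.
ΣF_x = 0: A_x − T·cos25° = 0 → A_x = 3407.33 × 0.906308 = 3088 N.
ΣF_y = 0: A_y + T·sin25° − 1800 = 0 → A_y = 1800 − 3407.33 × 0.422618 = 360.0 N.

T = 3407 N, A_x = 3088 N, A_y = 360.0 N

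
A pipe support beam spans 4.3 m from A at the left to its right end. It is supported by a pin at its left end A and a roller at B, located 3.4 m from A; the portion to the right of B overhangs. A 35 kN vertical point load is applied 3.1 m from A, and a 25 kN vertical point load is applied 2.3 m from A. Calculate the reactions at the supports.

ΣM about A: B_y·3.4 − 35·3.1 − 25·2.3 = 0 → B_y = 166/3.4 = 48.8235 ≈ 48.82 kN.
ΣF_y = 0: A_y + 48.8235 − 35 − 25 = 0 → A_y = 11.18 kN.
ΣF_x = 0: no horizontal applied forces, so A_x = 0.

A_x = 0, A_y = 11.18 kN, B_y = 48.82 kN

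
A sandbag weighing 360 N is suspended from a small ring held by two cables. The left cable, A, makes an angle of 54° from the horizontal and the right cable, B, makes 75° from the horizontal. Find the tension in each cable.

ΣF_x = 0: −T_A·cos54° + T_B·cos75° = 0 → T_B = 2.27103·T_A.
ΣF_y = 0: T_A·sin54° + T_B·sin75° = 360.
Substitute: T_A·(0.809017 + 2.27103·0.965926) = 360 → T_A = 119.894 ≈ 119.9 N.
Then T_B = 2.27103 × 119.894 = 272.3 N.

T_A = 119.9 N, T_B = 272.3 N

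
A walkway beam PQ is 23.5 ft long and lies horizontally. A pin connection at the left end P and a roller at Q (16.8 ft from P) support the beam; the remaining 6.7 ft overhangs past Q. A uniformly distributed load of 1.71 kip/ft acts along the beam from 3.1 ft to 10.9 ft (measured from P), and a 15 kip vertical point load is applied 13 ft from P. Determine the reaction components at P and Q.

Resultant of the distributed load: 1.71 × 7.8 = 13.338 kip at 7 ft from P.
Taking moments about P: Q_y·16.8 − (1.71·7.8)·7 − 15·13 = 0 → Q_y = 288.366/16.8 = 17.1646 ≈ 17.16 kip.
ΣF_y = 0: P_y + 17.1646 − 1.71·7.8 − 15 = 0 → P_y = 11.17 kip.
ΣF_x = 0: no horizontal applied forces, so P_x = 0.

P_x = 0, P_y = 11.17 kip, Q_y = 17.16 kip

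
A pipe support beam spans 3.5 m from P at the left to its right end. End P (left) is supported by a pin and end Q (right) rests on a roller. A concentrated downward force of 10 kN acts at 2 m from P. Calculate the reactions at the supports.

P_x = 0, P_y = 4.286 kN, Q_y = 5.714 kN

Moments about P: Q_y·3.5 − 10·2 = 0 → Q_y = 20/3.5 = 5.71429 ≈ 5.714 kN.
ΣF_y = 0: P_y + 5.71429 − 10 = 0 → P_y = 4.286 kN.
ΣF_x = 0: no horizontal applied forces, so P_x = 0.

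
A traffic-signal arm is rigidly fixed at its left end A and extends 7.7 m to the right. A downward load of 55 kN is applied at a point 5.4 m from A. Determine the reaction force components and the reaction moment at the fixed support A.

ΣF_x = 0: A_x = 0.
ΣF_y = 0: A_y − 55 = 0 → A_y = 55.00 kN.
ΣM about A: M_A − 55·5.4 = 0 → M_A = 297.0 kN·m.

A_x = 0, A_y = 55.00 kN, M_A = 297.0 kN·m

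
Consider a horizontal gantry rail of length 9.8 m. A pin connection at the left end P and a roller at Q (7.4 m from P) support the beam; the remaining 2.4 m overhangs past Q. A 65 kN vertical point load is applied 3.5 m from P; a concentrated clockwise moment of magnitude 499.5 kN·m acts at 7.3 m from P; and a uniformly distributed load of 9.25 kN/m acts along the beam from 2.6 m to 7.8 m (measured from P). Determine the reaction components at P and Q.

Resultant of the distributed load: 9.25 × 5.2 = 48.1 kN at 5.2 m from P.
Taking moments about P: Q_y·7.4 − 65·3.5 − 499.5 − (9.25·5.2)·5.2 = 0 → Q_y = 977.12/7.4 = 132.043 ≈ 132.0 kN.
ΣF_y = 0: P_y + 132.043 − 65 − 9.25·5.2 = 0 → P_y = -18.94 kN.
ΣF_x = 0: no horizontal applied forces, so P_x = 0.

P_x = 0, P_y = -18.94 kN, Q_y = 132.0 kN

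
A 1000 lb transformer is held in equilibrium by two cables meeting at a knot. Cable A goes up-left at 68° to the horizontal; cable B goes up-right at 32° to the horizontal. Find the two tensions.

T_A = 861.1 lb, T_B = 380.4 lb

ΣF_x = 0: −T_A·cos68° + T_B·cos32° = 0 → T_B = 0.441728·T_A.
ΣF_y = 0: T_A·sin68° + T_B·sin32° = 1000.
Substitute: T_A·(0.927184 + 0.441728·0.529919) = 1000 → T_A = 861.131 ≈ 861.1 lb.
Then T_B = 0.441728 × 861.131 = 380.4 lb.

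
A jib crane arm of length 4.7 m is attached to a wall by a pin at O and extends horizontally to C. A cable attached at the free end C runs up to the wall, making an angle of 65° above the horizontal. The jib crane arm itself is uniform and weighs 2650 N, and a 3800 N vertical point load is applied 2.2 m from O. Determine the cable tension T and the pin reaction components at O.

ΣM about O: T·sin65°·4.7 − 2650·2.35 − 3800·2.2 = 0 → T = 14587.5/(4.7·0.906308) = 3424.58 ≈ 3425 N.
ΣF_x = 0: O_x − T·cos65° = 0 → O_x = 3424.58 × 0.422618 = 1447 N.
ΣF_y = 0: O_y + T·sin65° − 2650 − 3800 = 0 → O_y = 6450 − 3424.58 × 0.906308 = 3346 N.

T = 3425 N, O_x = 1447 N, O_y = 3346 N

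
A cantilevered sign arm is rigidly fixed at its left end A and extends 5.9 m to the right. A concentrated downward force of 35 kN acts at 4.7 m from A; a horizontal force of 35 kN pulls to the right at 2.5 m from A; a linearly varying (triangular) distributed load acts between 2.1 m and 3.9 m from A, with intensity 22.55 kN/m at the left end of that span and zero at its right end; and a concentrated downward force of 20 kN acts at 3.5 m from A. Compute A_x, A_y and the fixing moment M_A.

Resultant of the triangular load: ½ × 22.55 × 1.8 = 20.295 kN, acting at 2.7 m from A (one-third of the span from the peak).
ΣF_x = 0: A_x + 35 = 0 → A_x = -35.00 kN.
ΣF_y = 0: A_y − 35 − ½·22.55·1.8 − 20 = 0 → A_y = 75.30 kN.
ΣM about A: M_A − 35·4.7 − (½·22.55·1.8)·2.7 − 20·3.5 = 0 → M_A = 289.3 kN·m.

A_x = -35.00 kN, A_y = 75.30 kN, M_A = 289.3 kN·m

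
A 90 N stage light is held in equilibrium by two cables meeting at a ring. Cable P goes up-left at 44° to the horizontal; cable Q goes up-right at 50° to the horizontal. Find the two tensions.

T_P = 57.99 N, T_Q = 64.90 N

ΣF_x = 0: −T_P·cos44° + T_Q·cos50° = 0 → T_Q = 1.11909·T_P.
ΣF_y = 0: T_P·sin44° + T_Q·sin50° = 90.
Substitute: T_P·(0.694658 + 1.11909·0.766044) = 90 → T_P = 57.9923 ≈ 57.99 N.
Then T_Q = 1.11909 × 57.9923 = 64.90 N.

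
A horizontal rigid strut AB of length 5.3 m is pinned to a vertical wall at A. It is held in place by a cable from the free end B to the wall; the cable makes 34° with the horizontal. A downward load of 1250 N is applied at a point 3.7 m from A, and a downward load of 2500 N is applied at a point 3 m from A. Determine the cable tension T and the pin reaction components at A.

ΣM about A: T·sin34°·5.3 − 1250·3.7 − 2500·3 = 0 → T = 12125/(5.3·0.559193) = 4091.14 ≈ 4091 N.
ΣF_x = 0: A_x − T·cos34° = 0 → A_x = 4091.14 × 0.829038 = 3392 N.
ΣF_y = 0: A_y + T·sin34° − 1250 − 2500 = 0 → A_y = 3750 − 4091.14 × 0.559193 = 1462 N.

T = 4091 N, A_x = 3392 N, A_y = 1462 N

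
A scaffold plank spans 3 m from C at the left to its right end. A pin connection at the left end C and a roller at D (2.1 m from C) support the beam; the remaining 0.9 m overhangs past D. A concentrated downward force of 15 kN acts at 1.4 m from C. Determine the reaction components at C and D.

C_x = 0, C_y = 5.000 kN, D_y = 10.00 kN

ΣM about C: D_y·2.1 − 15·1.4 = 0 → D_y = 21/2.1 = 10.00 kN.
ΣF_y = 0: C_y + 10 − 15 = 0 → C_y = 5.000 kN.
ΣF_x = 0: no horizontal applied forces, so C_x = 0.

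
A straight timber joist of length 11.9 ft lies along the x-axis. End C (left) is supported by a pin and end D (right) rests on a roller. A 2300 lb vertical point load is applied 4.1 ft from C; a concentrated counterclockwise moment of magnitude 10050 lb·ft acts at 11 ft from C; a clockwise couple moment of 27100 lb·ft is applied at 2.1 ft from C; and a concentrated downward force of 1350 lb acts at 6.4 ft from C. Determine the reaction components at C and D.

C_x = 0, C_y = 698.7 lb, D_y = 2951 lb

Moments about C: D_y·11.9 − 2300·4.1 + 10050 − 27100 − 1350·6.4 = 0 → D_y = 35120/11.9 = 2951.26 ≈ 2951 lb.
ΣF_y = 0: C_y + 2951.26 − 2300 − 1350 = 0 → C_y = 698.7 lb.
ΣF_x = 0: no horizontal applied forces, so C_x = 0.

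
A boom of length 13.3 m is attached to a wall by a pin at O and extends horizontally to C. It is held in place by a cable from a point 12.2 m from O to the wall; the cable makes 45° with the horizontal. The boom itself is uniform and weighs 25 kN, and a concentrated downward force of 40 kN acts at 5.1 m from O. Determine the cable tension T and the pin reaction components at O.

ΣM about O: T·sin45°·12.2 − 25·6.65 − 40·5.1 = 0 → T = 370.25/(12.2·0.707107) = 42.919 ≈ 42.92 kN.
ΣF_x = 0: O_x − T·cos45° = 0 → O_x = 42.919 × 0.707107 = 30.35 kN.
ΣF_y = 0: O_y + T·sin45° − 25 − 40 = 0 → O_y = 65 − 42.919 × 0.707107 = 34.65 kN.

T = 42.92 kN, O_x = 30.35 kN, O_y = 34.65 kN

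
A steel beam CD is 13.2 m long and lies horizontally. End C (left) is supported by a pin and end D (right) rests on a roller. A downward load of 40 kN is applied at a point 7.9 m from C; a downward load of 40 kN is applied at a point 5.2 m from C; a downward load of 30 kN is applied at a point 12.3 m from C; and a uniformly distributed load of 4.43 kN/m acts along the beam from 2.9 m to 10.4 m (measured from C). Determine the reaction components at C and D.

Resultant of the distributed load: 4.43 × 7.5 = 33.225 kN at 6.65 m from C.
ΣM about C: D_y·13.2 − 40·7.9 − 40·5.2 − 30·12.3 − (4.43·7.5)·6.65 = 0 → D_y = 1113.94625/13.2 = 84.3899 ≈ 84.39 kN.
ΣF_y = 0: C_y + 84.3899 − 40 − 40 − 30 − 4.43·7.5 = 0 → C_y = 58.84 kN.
ΣF_x = 0: no horizontal applied forces, so C_x = 0.

C_x = 0, C_y = 58.84 kN, D_y = 84.39 kN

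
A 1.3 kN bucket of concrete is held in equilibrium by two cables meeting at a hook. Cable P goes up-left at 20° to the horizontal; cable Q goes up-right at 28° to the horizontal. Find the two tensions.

ΣF_x = 0: −T_P·cos20° + T_Q·cos28° = 0 → T_Q = 1.06427·T_P.
ΣF_y = 0: T_P·sin20° + T_Q·sin28° = 1.3.
Substitute: T_P·(0.34202 + 1.06427·0.469472) = 1.3 → T_P = 1.54456 ≈ 1.545 kN.
Then T_Q = 1.06427 × 1.54456 = 1.644 kN.

T_P = 1.545 kN, T_Q = 1.644 kN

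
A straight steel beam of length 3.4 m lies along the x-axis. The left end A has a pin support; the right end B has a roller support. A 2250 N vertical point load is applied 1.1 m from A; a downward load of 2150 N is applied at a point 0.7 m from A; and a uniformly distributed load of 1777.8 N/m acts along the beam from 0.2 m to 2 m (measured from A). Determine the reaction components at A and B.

Resultant of the distributed load: 1777.8 × 1.8 = 3200.04 N at 1.1 m from A.
ΣM about A: B_y·3.4 − 2250·1.1 − 2150·0.7 − (1777.8·1.8)·1.1 = 0 → B_y = 7500.044/3.4 = 2205.9 ≈ 2206 N.
ΣF_y = 0: A_y + 2205.9 − 2250 − 2150 − 1777.8·1.8 = 0 → A_y = 5394 N.
ΣF_x = 0: no horizontal applied forces, so A_x = 0.

A_x = 0, A_y = 5394 N, B_y = 2206 N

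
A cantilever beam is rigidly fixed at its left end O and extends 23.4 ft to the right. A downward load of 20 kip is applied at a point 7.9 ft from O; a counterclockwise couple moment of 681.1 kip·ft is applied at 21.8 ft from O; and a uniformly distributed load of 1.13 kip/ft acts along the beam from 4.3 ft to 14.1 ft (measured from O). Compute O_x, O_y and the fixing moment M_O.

Resultant of the distributed load: 1.13 × 9.8 = 11.074 kip at 9.2 ft from O.
ΣF_x = 0: O_x = 0.
ΣF_y = 0: O_y − 20 − 1.13·9.8 = 0 → O_y = 31.07 kip.
ΣM about O: M_O − 20·7.9 + 681.1 − (1.13·9.8)·9.2 = 0 → M_O = -421.2 kip·ft.

O_x = 0, O_y = 31.07 kip, M_O = -421.2 kip·ft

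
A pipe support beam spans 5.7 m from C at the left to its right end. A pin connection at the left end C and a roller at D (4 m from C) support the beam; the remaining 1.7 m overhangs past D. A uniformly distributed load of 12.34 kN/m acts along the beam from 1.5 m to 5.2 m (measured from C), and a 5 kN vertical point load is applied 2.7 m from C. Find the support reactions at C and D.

Resultant of the distributed load: 12.34 × 3.7 = 45.658 kN at 3.35 m from C.
Taking moments about C: D_y·4 − (12.34·3.7)·3.35 − 5·2.7 = 0 → D_y = 166.4543/4 = 41.6136 ≈ 41.61 kN.
ΣF_y = 0: C_y + 41.6136 − 12.34·3.7 − 5 = 0 → C_y = 9.044 kN.
ΣF_x = 0: no horizontal applied forces, so C_x = 0.

C_x = 0, C_y = 9.044 kN, D_y = 41.61 kN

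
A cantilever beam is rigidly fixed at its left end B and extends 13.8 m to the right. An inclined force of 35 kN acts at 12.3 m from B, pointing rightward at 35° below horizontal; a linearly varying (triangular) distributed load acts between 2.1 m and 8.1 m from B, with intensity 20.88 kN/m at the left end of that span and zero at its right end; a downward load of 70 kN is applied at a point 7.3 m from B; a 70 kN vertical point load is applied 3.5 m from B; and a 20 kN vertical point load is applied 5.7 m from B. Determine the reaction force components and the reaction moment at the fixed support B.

Resultant of the triangular load: ½ × 20.88 × 6 = 62.64 kN, acting at 4.1 m from B (one-third of the span from the peak).
ΣF_x = 0: B_x + 35·cos35° = 0 → B_x = -28.67 kN.
ΣF_y = 0: B_y − 35·sin35° − ½·20.88·6 − 70 − 70 − 20 = 0 → B_y = 242.7 kN.
ΣM about B: M_B − 35·sin35°·12.3 − (½·20.88·6)·4.1 − 70·7.3 − 70·3.5 − 20·5.7 = 0 → M_B = 1374 kN·m.

B_x = -28.67 kN, B_y = 242.7 kN, M_B = 1374 kN·m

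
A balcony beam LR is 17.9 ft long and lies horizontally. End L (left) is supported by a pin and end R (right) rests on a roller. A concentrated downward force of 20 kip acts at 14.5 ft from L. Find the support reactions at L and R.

Moments about L: R_y·17.9 − 20·14.5 = 0 → R_y = 290/17.9 = 16.2011 ≈ 16.20 kip.
ΣF_y = 0: L_y + 16.2011 − 20 = 0 → L_y = 3.799 kip.
ΣF_x = 0: no horizontal applied forces, so L_x = 0.

L_x = 0, L_y = 3.799 kip, R_y = 16.20 kip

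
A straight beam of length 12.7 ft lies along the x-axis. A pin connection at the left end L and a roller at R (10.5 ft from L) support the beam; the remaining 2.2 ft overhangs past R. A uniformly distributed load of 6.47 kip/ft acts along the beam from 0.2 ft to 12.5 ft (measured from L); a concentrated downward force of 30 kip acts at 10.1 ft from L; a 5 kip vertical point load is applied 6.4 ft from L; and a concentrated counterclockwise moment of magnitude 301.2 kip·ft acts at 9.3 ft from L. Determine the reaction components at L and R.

L_x = 0, L_y = 63.23 kip, R_y = 51.35 kip

Resultant of the distributed load: 6.47 × 12.3 = 79.581 kip at 6.35 ft from L.
Moments about L: R_y·10.5 − (6.47·12.3)·6.35 − 30·10.1 − 5·6.4 + 301.2 = 0 → R_y = 539.13935/10.5 = 51.3466 ≈ 51.35 kip.
ΣF_y = 0: L_y + 51.3466 − 6.47·12.3 − 30 − 5 = 0 → L_y = 63.23 kip.
ΣF_x = 0: no horizontal applied forces, so L_x = 0.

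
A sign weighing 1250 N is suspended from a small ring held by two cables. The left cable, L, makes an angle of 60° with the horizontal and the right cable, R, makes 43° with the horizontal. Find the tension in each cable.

T_L = 938.2 N, T_R = 641.4 N

ΣF_x = 0: −T_L·cos60° + T_R·cos43° = 0 → T_R = 0.683664·T_L.
ΣF_y = 0: T_L·sin60° + T_R·sin43° = 1250.
Substitute: T_L·(0.866025 + 0.683664·0.681998) = 1250 → T_L = 938.239 ≈ 938.2 N.
Then T_R = 0.683664 × 938.239 = 641.4 N.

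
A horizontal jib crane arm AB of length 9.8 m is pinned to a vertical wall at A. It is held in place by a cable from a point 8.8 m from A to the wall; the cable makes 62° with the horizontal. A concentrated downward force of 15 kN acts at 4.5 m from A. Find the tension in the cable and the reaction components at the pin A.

T = 8.687 kN, A_x = 4.078 kN, A_y = 7.330 kN

ΣM about A: T·sin62°·8.8 − 15·4.5 = 0 → T = 67.5/(8.8·0.882948) = 8.68732 ≈ 8.687 kN.
ΣF_x = 0: A_x − T·cos62° = 0 → A_x = 8.68732 × 0.469472 = 4.078 kN.
ΣF_y = 0: A_y + T·sin62° − 15 = 0 → A_y = 15 − 8.68732 × 0.882948 = 7.330 kN.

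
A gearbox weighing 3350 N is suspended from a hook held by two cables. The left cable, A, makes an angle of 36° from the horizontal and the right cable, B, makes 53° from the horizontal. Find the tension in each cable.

T_A = 2016 N, T_B = 2711 N

ΣF_x = 0: −T_A·cos36° + T_B·cos53° = 0 → T_B = 1.3443·T_A.
ΣF_y = 0: T_A·sin36° + T_B·sin53° = 3350.
Substitute: T_A·(0.587785 + 1.3443·0.798636) = 3350 → T_A = 2016.38 ≈ 2016 N.
Then T_B = 1.3443 × 2016.38 = 2711 N.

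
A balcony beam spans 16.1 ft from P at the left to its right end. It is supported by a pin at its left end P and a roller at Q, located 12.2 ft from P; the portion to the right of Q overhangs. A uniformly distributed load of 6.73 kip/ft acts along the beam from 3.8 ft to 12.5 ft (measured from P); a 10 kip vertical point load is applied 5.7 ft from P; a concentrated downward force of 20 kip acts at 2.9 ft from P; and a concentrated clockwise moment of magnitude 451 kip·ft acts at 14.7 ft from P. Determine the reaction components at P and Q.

P_x = 0, P_y = 3.044 kip, Q_y = 85.51 kip

Resultant of the distributed load: 6.73 × 8.7 = 58.551 kip at 8.15 ft from P.
ΣM about P: Q_y·12.2 − (6.73·8.7)·8.15 − 10·5.7 − 20·2.9 − 451 = 0 → Q_y = 1043.19065/12.2 = 85.5074 ≈ 85.51 kip.
ΣF_y = 0: P_y + 85.5074 − 6.73·8.7 − 10 − 20 = 0 → P_y = 3.044 kip.
ΣF_x = 0: no horizontal applied forces, so P_x = 0.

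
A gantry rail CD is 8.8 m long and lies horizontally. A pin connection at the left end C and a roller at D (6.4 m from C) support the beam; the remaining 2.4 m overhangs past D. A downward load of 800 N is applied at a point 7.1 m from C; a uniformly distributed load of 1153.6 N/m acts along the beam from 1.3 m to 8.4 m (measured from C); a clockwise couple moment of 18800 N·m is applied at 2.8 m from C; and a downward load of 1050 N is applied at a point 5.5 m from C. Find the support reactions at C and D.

C_x = 0, C_y = -893.7 N, D_y = 10930 N

Resultant of the distributed load: 1153.6 × 7.1 = 8190.56 N at 4.85 m from C.
ΣM about C: D_y·6.4 − 800·7.1 − (1153.6·7.1)·4.85 − 18800 − 1050·5.5 = 0 → D_y = 69979.216/6.4 = 10934.3 ≈ 10930 N.
ΣF_y = 0: C_y + 10934.3 − 800 − 1153.6·7.1 − 1050 = 0 → C_y = -893.7 N.
ΣF_x = 0: no horizontal applied forces, so C_x = 0.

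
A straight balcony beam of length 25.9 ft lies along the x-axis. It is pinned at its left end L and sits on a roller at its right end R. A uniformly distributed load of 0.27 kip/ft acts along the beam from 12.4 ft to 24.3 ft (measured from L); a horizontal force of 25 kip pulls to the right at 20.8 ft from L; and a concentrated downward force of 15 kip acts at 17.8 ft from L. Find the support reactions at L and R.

L_x = -25.00 kip, L_y = 5.628 kip, R_y = 12.59 kip

Resultant of the distributed load: 0.27 × 11.9 = 3.213 kip at 18.35 ft from L.
Moments about L: R_y·25.9 − (0.27·11.9)·18.35 − 15·17.8 = 0 → R_y = 325.95855/25.9 = 12.5853 ≈ 12.59 kip.
ΣF_y = 0: L_y + 12.5853 − 0.27·11.9 − 15 = 0 → L_y = 5.628 kip.
ΣF_x = 0: L_x + 25 = 0 → L_x = -25.00 kip.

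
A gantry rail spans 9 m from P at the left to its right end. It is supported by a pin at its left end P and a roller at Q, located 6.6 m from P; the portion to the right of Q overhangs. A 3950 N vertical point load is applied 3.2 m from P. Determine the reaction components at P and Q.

P_x = 0, P_y = 2035 N, Q_y = 1915 N

ΣM about P: Q_y·6.6 − 3950·3.2 = 0 → Q_y = 12640/6.6 = 1915.15 ≈ 1915 N.
ΣF_y = 0: P_y + 1915.15 − 3950 = 0 → P_y = 2035 N.
ΣF_x = 0: no horizontal applied forces, so P_x = 0.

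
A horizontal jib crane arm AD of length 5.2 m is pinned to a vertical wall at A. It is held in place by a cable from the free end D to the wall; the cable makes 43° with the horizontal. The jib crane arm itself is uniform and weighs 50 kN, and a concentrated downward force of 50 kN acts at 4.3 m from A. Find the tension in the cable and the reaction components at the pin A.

ΣM about A: T·sin43°·5.2 − 50·2.6 − 50·4.3 = 0 → T = 345/(5.2·0.681998) = 97.282 ≈ 97.28 kN.
ΣF_x = 0: A_x − T·cos43° = 0 → A_x = 97.282 × 0.731354 = 71.15 kN.
ΣF_y = 0: A_y + T·sin43° − 50 − 50 = 0 → A_y = 100 − 97.282 × 0.681998 = 33.65 kN.

T = 97.28 kN, A_x = 71.15 kN, A_y = 33.65 kN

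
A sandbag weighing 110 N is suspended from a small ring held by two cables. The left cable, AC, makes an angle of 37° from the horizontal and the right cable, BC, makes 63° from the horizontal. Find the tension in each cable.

ΣF_x = 0: −T_AC·cos37° + T_BC·cos63° = 0 → T_BC = 1.75915·T_AC.
ΣF_y = 0: T_AC·sin37° + T_BC·sin63° = 110.
Substitute: T_AC·(0.601815 + 1.75915·0.891007) = 110 → T_AC = 50.7092 ≈ 50.71 N.
Then T_BC = 1.75915 × 50.7092 = 89.21 N.

T_AC = 50.71 N, T_BC = 89.21 N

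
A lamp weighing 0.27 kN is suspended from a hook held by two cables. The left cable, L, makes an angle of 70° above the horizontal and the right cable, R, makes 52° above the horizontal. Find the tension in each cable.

ΣF_x = 0: −T_L·cos70° + T_R·cos52° = 0 → T_R = 0.555533·T_L.
ΣF_y = 0: T_L·sin70° + T_R·sin52° = 0.27.
Substitute: T_L·(0.939693 + 0.555533·0.788011) = 0.27 → T_L = 0.196013 ≈ 0.1960 kN.
Then T_R = 0.555533 × 0.196013 = 0.1089 kN.

T_L = 0.1960 kN, T_R = 0.1089 kN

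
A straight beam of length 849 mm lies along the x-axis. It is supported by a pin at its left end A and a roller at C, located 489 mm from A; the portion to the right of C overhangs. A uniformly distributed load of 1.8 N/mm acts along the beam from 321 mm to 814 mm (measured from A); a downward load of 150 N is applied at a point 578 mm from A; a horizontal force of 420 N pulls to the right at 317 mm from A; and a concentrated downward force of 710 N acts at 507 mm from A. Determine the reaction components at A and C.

Resultant of the distributed load: 1.8 × 493 = 887.4 N at 567.5 mm from A.
Moments about A: C_y·489 − (1.8·493)·567.5 − 150·578 − 710·507 = 0 → C_y = 950269.5/489 = 1943.29 ≈ 1943 N.
ΣF_y = 0: A_y + 1943.29 − 1.8·493 − 150 − 710 = 0 → A_y = -195.9 N.
ΣF_x = 0: A_x + 420 = 0 → A_x = -420.0 N.

A_x = -420.0 N, A_y = -195.9 N, C_y = 1943 N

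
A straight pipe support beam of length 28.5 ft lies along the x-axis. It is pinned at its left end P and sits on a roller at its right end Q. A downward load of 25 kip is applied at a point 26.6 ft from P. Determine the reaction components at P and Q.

P_x = 0, P_y = 1.667 kip, Q_y = 23.33 kip

Moments about P: Q_y·28.5 − 25·26.6 = 0 → Q_y = 665/28.5 = 23.3333 ≈ 23.33 kip.
ΣF_y = 0: P_y + 23.3333 − 25 = 0 → P_y = 1.667 kip.
ΣF_x = 0: no horizontal applied forces, so P_x = 0.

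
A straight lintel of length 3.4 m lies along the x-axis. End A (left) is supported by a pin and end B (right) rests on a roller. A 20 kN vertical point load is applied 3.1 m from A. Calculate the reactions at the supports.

Taking moments about A: B_y·3.4 − 20·3.1 = 0 → B_y = 62/3.4 = 18.2353 ≈ 18.24 kN.
ΣF_y = 0: A_y + 18.2353 − 20 = 0 → A_y = 1.765 kN.
ΣF_x = 0: no horizontal applied forces, so A_x = 0.

A_x = 0, A_y = 1.765 kN, B_y = 18.24 kN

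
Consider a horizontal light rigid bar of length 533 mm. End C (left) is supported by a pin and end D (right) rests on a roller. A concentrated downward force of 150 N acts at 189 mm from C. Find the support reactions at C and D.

Moments about C: D_y·533 − 150·189 = 0 → D_y = 28350/533 = 53.1895 ≈ 53.19 N.
ΣF_y = 0: C_y + 53.1895 − 150 = 0 → C_y = 96.81 N.
ΣF_x = 0: no horizontal applied forces, so C_x = 0.

C_x = 0, C_y = 96.81 N, D_y = 53.19 N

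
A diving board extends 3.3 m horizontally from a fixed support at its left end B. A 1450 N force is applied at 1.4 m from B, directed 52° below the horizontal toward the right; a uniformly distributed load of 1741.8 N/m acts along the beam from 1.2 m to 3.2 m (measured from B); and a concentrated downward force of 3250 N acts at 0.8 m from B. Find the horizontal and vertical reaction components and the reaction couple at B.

B_x = -892.7 N, B_y = 7876 N, M_B = 11860 N·m

Resultant of the distributed load: 1741.8 × 2 = 3483.6 N at 2.2 m from B.
ΣF_x = 0: B_x + 1450·cos52° = 0 → B_x = -892.7 N.
ΣF_y = 0: B_y − 1450·sin52° − 1741.8·2 − 3250 = 0 → B_y = 7876 N.
ΣM about B: M_B − 1450·sin52°·1.4 − (1741.8·2)·2.2 − 3250·0.8 = 0 → M_B = 11860 N·m.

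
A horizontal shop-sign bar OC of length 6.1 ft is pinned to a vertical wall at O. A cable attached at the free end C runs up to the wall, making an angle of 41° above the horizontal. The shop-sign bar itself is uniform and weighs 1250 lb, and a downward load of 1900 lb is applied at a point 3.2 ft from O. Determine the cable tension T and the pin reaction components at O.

T = 2472 lb, O_x = 1866 lb, O_y = 1528 lb

ΣM about O: T·sin41°·6.1 − 1250·3.05 − 1900·3.2 = 0 → T = 9892.5/(6.1·0.656059) = 2471.91 ≈ 2472 lb.
ΣF_x = 0: O_x − T·cos41° = 0 → O_x = 2471.91 × 0.75471 = 1866 lb.
ΣF_y = 0: O_y + T·sin41° − 1250 − 1900 = 0 → O_y = 3150 − 2471.91 × 0.656059 = 1528 lb.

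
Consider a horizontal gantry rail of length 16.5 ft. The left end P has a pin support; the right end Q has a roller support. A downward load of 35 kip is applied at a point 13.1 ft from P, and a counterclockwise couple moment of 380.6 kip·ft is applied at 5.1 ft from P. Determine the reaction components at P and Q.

P_x = 0, P_y = 30.28 kip, Q_y = 4.721 kip

Taking moments about P: Q_y·16.5 − 35·13.1 + 380.6 = 0 → Q_y = 77.9/16.5 = 4.72121 ≈ 4.721 kip.
ΣF_y = 0: P_y + 4.72121 − 35 = 0 → P_y = 30.28 kip.
ΣF_x = 0: no horizontal applied forces, so P_x = 0.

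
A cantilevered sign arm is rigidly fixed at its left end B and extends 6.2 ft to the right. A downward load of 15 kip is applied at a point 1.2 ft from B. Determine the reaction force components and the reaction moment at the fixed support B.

B_x = 0, B_y = 15.00 kip, M_B = 18.00 kip·ft

ΣF_x = 0: B_x = 0.
ΣF_y = 0: B_y − 15 = 0 → B_y = 15.00 kip.
ΣM about B: M_B − 15·1.2 = 0 → M_B = 18.00 kip·ft.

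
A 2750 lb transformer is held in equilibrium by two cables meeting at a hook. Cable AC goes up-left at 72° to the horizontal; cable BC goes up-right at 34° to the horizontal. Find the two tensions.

T_AC = 2372 lb, T_BC = 884.0 lb

ΣF_x = 0: −T_AC·cos72° + T_BC·cos34° = 0 → T_BC = 0.372742·T_AC.
ΣF_y = 0: T_AC·sin72° + T_BC·sin34° = 2750.
Substitute: T_AC·(0.951057 + 0.372742·0.559193) = 2750 → T_AC = 2371.73 ≈ 2372 lb.
Then T_BC = 0.372742 × 2371.73 = 884.0 lb.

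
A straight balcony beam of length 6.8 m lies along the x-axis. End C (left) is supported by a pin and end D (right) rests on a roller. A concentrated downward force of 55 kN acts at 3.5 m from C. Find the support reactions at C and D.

C_x = 0, C_y = 26.69 kN, D_y = 28.31 kN

ΣM about C: D_y·6.8 − 55·3.5 = 0 → D_y = 192.5/6.8 = 28.3088 ≈ 28.31 kN.
ΣF_y = 0: C_y + 28.3088 − 55 = 0 → C_y = 26.69 kN.
ΣF_x = 0: no horizontal applied forces, so C_x = 0.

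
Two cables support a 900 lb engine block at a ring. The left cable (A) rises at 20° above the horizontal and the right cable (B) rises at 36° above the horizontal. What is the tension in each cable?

ΣF_x = 0: −T_A·cos20° + T_B·cos36° = 0 → T_B = 1.16152·T_A.
ΣF_y = 0: T_A·sin20° + T_B·sin36° = 900.
Substitute: T_A·(0.34202 + 1.16152·0.587785) = 900 → T_A = 878.268 ≈ 878.3 lb.
Then T_B = 1.16152 × 878.268 = 1020 lb.

T_A = 878.3 lb, T_B = 1020 lb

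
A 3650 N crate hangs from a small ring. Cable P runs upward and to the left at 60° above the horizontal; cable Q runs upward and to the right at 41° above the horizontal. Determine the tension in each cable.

T_P = 2806 N, T_Q = 1859 N

ΣF_x = 0: −T_P·cos60° + T_Q·cos41° = 0 → T_Q = 0.662506·T_P.
ΣF_y = 0: T_P·sin60° + T_Q·sin41° = 3650.
Substitute: T_P·(0.866025 + 0.662506·0.656059) = 3650 → T_P = 2806.25 ≈ 2806 N.
Then T_Q = 0.662506 × 2806.25 = 1859 N.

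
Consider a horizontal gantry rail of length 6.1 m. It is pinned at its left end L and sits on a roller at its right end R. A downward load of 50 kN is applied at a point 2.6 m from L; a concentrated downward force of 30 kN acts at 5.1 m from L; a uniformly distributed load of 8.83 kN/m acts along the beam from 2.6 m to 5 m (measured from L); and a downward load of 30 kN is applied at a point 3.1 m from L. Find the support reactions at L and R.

Resultant of the distributed load: 8.83 × 2.4 = 21.192 kN at 3.8 m from L.
ΣM about L: R_y·6.1 − 50·2.6 − 30·5.1 − (8.83·2.4)·3.8 − 30·3.1 = 0 → R_y = 456.5296/6.1 = 74.8409 ≈ 74.84 kN.
ΣF_y = 0: L_y + 74.8409 − 50 − 30 − 8.83·2.4 − 30 = 0 → L_y = 56.35 kN.
ΣF_x = 0: no horizontal applied forces, so L_x = 0.

L_x = 0, L_y = 56.35 kN, R_y = 74.84 kN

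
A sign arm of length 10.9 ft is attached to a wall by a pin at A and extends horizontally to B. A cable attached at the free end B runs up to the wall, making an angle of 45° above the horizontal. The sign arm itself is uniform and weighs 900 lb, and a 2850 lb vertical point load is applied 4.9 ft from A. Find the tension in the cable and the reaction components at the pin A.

ΣM about A: T·sin45°·10.9 − 900·5.45 − 2850·4.9 = 0 → T = 18870/(10.9·0.707107) = 2448.28 ≈ 2448 lb.
ΣF_x = 0: A_x − T·cos45° = 0 → A_x = 2448.28 × 0.707107 = 1731 lb.
ΣF_y = 0: A_y + T·sin45° − 900 − 2850 = 0 → A_y = 3750 − 2448.28 × 0.707107 = 2019 lb.

T = 2448 lb, A_x = 1731 lb, A_y = 2019 lb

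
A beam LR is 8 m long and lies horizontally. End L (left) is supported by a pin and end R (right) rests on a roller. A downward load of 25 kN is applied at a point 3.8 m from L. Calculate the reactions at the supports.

L_x = 0, L_y = 13.12 kN, R_y = 11.88 kN

Moments about L: R_y·8 − 25·3.8 = 0 → R_y = 95/8 = 11.875 ≈ 11.88 kN.
ΣF_y = 0: L_y + 11.875 − 25 = 0 → L_y = 13.12 kN.
ΣF_x = 0: no horizontal applied forces, so L_x = 0.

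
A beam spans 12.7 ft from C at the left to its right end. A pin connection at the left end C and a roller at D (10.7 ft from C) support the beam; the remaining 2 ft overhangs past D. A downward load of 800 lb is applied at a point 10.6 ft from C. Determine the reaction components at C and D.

Taking moments about C: D_y·10.7 − 800·10.6 = 0 → D_y = 8480/10.7 = 792.523 ≈ 792.5 lb.
ΣF_y = 0: C_y + 792.523 − 800 = 0 → C_y = 7.477 lb.
ΣF_x = 0: no horizontal applied forces, so C_x = 0.

C_x = 0, C_y = 7.477 lb, D_y = 792.5 lb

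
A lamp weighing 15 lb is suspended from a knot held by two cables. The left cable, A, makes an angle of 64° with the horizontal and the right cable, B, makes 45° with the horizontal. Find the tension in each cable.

T_A = 11.22 lb, T_B = 6.954 lb

ΣF_x = 0: −T_A·cos64° + T_B·cos45° = 0 → T_B = 0.61995·T_A.
ΣF_y = 0: T_A·sin64° + T_B·sin45° = 15.
Substitute: T_A·(0.898794 + 0.61995·0.707107) = 15 → T_A = 11.2178 ≈ 11.22 lb.
Then T_B = 0.61995 × 11.2178 = 6.954 lb.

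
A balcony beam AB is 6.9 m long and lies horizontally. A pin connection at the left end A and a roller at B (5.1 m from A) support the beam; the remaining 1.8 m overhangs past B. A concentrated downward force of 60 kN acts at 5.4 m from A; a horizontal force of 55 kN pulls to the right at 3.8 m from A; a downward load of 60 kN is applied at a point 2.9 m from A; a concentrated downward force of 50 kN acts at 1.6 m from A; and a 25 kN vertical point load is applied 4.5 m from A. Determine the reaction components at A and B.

A_x = -55.00 kN, A_y = 59.61 kN, B_y = 135.4 kN

Moments about A: B_y·5.1 − 60·5.4 − 60·2.9 − 50·1.6 − 25·4.5 = 0 → B_y = 690.5/5.1 = 135.392 ≈ 135.4 kN.
ΣF_y = 0: A_y + 135.392 − 60 − 60 − 50 − 25 = 0 → A_y = 59.61 kN.
ΣF_x = 0: A_x + 55 = 0 → A_x = -55.00 kN.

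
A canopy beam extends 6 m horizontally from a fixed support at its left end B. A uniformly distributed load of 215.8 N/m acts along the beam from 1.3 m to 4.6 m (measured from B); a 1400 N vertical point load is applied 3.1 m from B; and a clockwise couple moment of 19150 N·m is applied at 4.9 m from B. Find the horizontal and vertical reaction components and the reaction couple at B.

B_x = 0, B_y = 2112 N, M_B = 25590 N·m

Resultant of the distributed load: 215.8 × 3.3 = 712.14 N at 2.95 m from B.
ΣF_x = 0: B_x = 0.
ΣF_y = 0: B_y − 215.8·3.3 − 1400 = 0 → B_y = 2112 N.
ΣM about B: M_B − (215.8·3.3)·2.95 − 1400·3.1 − 19150 = 0 → M_B = 25590 N·m.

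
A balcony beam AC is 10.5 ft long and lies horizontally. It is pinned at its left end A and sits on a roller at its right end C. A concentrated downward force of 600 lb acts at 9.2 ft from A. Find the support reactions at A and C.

ΣM about A: C_y·10.5 − 600·9.2 = 0 → C_y = 5520/10.5 = 525.714 ≈ 525.7 lb.
ΣF_y = 0: A_y + 525.714 − 600 = 0 → A_y = 74.29 lb.
ΣF_x = 0: no horizontal applied forces, so A_x = 0.

A_x = 0, A_y = 74.29 lb, C_y = 525.7 lb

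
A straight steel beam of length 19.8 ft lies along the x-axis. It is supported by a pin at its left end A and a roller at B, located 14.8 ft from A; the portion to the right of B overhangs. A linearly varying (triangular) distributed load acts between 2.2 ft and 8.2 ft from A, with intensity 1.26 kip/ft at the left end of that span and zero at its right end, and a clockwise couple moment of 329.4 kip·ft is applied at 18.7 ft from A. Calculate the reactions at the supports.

Resultant of the triangular load: ½ × 1.26 × 6 = 3.78 kip, acting at 4.2 ft from A (one-third of the span from the peak).
ΣM about A: B_y·14.8 − (½·1.26·6)·4.2 − 329.4 = 0 → B_y = 345.276/14.8 = 23.3295 ≈ 23.33 kip.
ΣF_y = 0: A_y + 23.3295 − ½·1.26·6 = 0 → A_y = -19.55 kip.
ΣF_x = 0: no horizontal applied forces, so A_x = 0.

A_x = 0, A_y = -19.55 kip, B_y = 23.33 kip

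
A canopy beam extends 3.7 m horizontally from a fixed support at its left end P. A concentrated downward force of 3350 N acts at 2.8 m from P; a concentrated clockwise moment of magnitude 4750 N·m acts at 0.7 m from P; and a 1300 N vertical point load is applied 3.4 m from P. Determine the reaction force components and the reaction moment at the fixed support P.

P_x = 0, P_y = 4650 N, M_P = 18550 N·m

ΣF_x = 0: P_x = 0.
ΣF_y = 0: P_y − 3350 − 1300 = 0 → P_y = 4650 N.
ΣM about P: M_P − 3350·2.8 − 4750 − 1300·3.4 = 0 → M_P = 18550 N·m.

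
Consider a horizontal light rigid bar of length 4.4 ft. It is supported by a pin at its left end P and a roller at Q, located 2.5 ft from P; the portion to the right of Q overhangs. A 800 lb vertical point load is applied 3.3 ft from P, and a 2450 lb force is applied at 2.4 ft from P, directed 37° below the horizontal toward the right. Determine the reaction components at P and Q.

P_x = -1957 lb, P_y = -197.0 lb, Q_y = 2471 lb

ΣM about P: Q_y·2.5 − 800·3.3 − 2450·sin37°·2.4 = 0 → Q_y = 6178.67/2.5 = 2471.47 ≈ 2471 lb.
ΣF_y = 0: P_y + 2471.47 − 800 − 2450·sin37° = 0 → P_y = -197.0 lb.
ΣF_x = 0: P_x + 2450·cos37° = 0 → P_x = -1957 lb.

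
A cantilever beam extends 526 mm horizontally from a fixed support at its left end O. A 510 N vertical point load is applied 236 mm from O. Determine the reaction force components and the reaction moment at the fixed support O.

ΣF_x = 0: O_x = 0.
ΣF_y = 0: O_y − 510 = 0 → O_y = 510.0 N.
ΣM about O: M_O − 510·236 = 0 → M_O = 120400 N·mm.

O_x = 0, O_y = 510.0 N, M_O = 120400 N·mm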